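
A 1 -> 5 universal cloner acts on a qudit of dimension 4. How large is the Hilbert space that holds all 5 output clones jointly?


Output space = H^(tensor 5) where dim(H) = 4
dim = 4^5
= 16 (after 2 factors)
= 64 (after 3 factors)
= 256 (after 4 factors)
= 1024 (after 5 factors)
= 1024

1024


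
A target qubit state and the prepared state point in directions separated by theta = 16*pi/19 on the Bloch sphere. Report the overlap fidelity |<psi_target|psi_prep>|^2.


For states separated by angle theta on Bloch sphere:
F = cos^2(theta/2)
theta = 16*pi/19 = 2.6456
theta/2 = 1.3228
cos(theta/2) = 0.2455
F = 0.0603

0.0603


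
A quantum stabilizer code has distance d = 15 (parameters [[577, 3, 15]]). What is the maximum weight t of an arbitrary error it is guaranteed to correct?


Code parameters: [[577, 3, 15]], distance d = 15.
Number of correctable errors = floor((d-1)/2)
= floor((15 - 1)/2)
= floor(14/2)
= 7

7


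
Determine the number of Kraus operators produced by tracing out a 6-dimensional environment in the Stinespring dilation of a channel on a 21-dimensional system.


Tracing out the environment in an orthonormal basis {|i>_E} gives Kraus operators K_i = <i|_E U |0>_E.
Number of Kraus operators = dim(H_env) = d_env
= 6

6


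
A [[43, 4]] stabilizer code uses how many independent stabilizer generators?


For an [[n,k]] stabilizer code:
Number of stabilizer generators = n - k
= 43 - 4
= 39

39


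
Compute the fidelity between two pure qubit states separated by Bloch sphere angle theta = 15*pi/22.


For states separated by angle theta on Bloch sphere:
F = cos^2(theta/2)
theta = 15*pi/22 = 2.1420
theta/2 = 1.0710
cos(theta/2) = 0.4792
F = 0.2297

0.2297


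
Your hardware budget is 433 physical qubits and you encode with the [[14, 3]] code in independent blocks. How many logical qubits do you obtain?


Each code block uses 14 physical qubits for 3 logical qubit(s).
Number of complete blocks = floor(433 / 14) = 30
Logical qubits = 30 * 3
= 90

90


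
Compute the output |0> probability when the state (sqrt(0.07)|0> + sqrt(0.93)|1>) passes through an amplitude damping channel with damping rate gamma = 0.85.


For amplitude damping with parameter gamma on state sqrt(a)|0> + sqrt(b)|1>:
alpha^2 = 0.07, beta^2 = 0.93
P(|0>) = alpha^2 + gamma * beta^2
= 0.07 + 0.85 * 0.93
= 0.07 + 0.7905
= 0.8605

0.8605


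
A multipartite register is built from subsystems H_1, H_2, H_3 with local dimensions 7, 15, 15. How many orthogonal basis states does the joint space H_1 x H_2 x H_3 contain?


dim(H_1 x H_2 x H_3) = 7 * 15 * 15
= 105 * 15
= 1575

1575


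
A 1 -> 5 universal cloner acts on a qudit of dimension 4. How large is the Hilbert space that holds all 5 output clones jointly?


Output space = H^(tensor 5) where dim(H) = 4
dim = 4^5
= 16 (after 2 factors)
= 64 (after 3 factors)
= 256 (after 4 factors)
= 1024 (after 5 factors)
= 1024

1024


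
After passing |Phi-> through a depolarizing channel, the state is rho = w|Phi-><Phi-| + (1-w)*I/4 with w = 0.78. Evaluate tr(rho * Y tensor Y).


|Phi-> = (|00> - |11>)/sqrt(2)
For the pure Bell state, <Y_A Y_B> = +1 (Bell-state Pauli correlator).
The maximally-mixed part I/4 has tr(I/4 * P tensor P) = 0 for any traceless Pauli P.
So <Y_A Y_B>_rho = w * (+1) + (1 - w) * 0
= 0.78 * (+1)
= 0.7800

0.7800


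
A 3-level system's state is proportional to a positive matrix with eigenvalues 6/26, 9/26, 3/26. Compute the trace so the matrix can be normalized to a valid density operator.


tr(M) = sum of eigenvalues
= 6/26 + 9/26 + 3/26
= 18/26
= 0.6923

0.6923


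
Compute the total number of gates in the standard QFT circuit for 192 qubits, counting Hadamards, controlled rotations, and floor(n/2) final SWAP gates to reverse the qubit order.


Hadamard gates: 192
Controlled rotations: n*(n-1)/2 = 192*191/2 = 18336
SWAP gates: floor(n/2) = floor(192/2) = 96
Total = 192 + 18336 + 96
= 18624

18624


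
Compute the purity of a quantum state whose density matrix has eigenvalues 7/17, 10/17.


tr(rho^2) = sum of eigenvalues squared
= (7/17)^2 + (10/17)^2
= (49 + 100) / 289
= 149/289
= 0.5156

0.5156


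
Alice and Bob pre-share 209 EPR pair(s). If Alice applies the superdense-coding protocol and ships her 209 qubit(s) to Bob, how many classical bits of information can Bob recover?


Superdense coding allows 2 classical bits per shared entangled pair.
209 pair(s) -> 2 * 209 = 418 classical bits

418


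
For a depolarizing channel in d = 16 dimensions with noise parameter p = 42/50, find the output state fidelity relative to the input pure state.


F = (1-p) + p/d
= (1 - 0.8400) + 0.8400/16
= 0.1600 + 0.0525
= 0.2125

0.2125


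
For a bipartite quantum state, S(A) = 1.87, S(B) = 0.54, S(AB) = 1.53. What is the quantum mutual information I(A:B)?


I(A:B) = S(A) + S(B) - S(AB)
= 1.87 + 0.54 - 1.53
= 0.8800

0.8800


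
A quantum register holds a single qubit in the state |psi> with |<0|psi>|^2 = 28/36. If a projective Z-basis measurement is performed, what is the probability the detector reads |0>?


|alpha|^2 = 28/36 = 0.7778
|beta|^2 = 1 - 28/36 = 8/36 = 0.2222
P(|0>) = |alpha|^2 = 0.7778

0.7778


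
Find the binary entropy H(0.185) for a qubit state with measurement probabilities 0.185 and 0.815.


S = -p*log2(p) - (1-p)*log2(1-p)
p = 0.1850, 1-p = 0.8150
= -0.1850 * log2(0.1850) - 0.8150 * log2(0.8150)
= -(-0.4504) - (-0.2405)
= 0.6909

0.6909


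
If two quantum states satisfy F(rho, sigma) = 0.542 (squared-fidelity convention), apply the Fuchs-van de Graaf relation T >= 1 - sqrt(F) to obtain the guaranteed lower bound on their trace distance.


Fuchs-van de Graaf (squared-fidelity convention): 1 - sqrt(F) <= T <= sqrt(1 - F).
Lower bound: T >= 1 - sqrt(F)
sqrt(F) = sqrt(0.542) = 0.7362
T >= 1 - 0.7362
T >= 0.2638

0.2638


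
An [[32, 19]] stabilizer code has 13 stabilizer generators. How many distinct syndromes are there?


Each stabilizer generator gives a binary (+1 or -1) measurement outcome.
With 13 independent generators:
Total syndromes = 2^13
= 8192

8192


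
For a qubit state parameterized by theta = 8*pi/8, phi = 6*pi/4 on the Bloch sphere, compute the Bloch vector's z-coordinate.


theta = 3.1416, phi = 4.7124
r_z = cos(theta) = -1.0000

-1.0000


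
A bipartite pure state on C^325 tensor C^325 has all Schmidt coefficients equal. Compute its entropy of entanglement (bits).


For a maximally entangled state in d x d:
S = log2(d) = log2(325)
= 8.3443

8.3443


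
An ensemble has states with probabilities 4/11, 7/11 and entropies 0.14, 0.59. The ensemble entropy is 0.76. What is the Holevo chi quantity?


chi = S(rho) - sum_i p_i * S(rho_i)
Weighted entropy = 4/11 * 0.14 + 7/11 * 0.59
= 0.4264
chi = 0.76 - 0.4264
= 0.3336

0.3336


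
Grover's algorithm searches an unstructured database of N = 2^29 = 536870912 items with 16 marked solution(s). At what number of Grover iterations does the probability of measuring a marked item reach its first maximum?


After j Grover iterations the success probability is P(j) = sin^2((2j+1)*theta), where sin(theta) = sqrt(k/N).
N = 2^29 = 536870912, k = 16
sin(theta) = sqrt(k/N) = 0.0001726334915
theta = arcsin(sqrt(k/N)) = 0.0001726334924 rad
P(j) reaches its first maximum when (2j+1)*theta is as close as possible to pi/2, i.e. j = round(pi/(4*theta) - 1/2).
pi/(4*theta) - 1/2 = 4549.0121
(For comparison, the common estimate pi/4 * sqrt(N/k) = 4549.5121; the exact maximiser is used here.)
Optimal iterations = 4549

4549


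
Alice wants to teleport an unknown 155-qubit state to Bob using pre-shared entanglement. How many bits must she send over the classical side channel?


Quantum teleportation requires 2 classical bits per qubit teleported.
155 qubit(s) -> 2 * 155 = 310 classical bits

310


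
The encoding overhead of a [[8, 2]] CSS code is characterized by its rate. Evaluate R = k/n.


Code rate R = k/n
= 2/8
= 0.2500

0.2500


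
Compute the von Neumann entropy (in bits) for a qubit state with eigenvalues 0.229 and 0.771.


S = -p*log2(p) - (1-p)*log2(1-p)
p = 0.2290, 1-p = 0.7710
= -0.2290 * log2(0.2290) - 0.7710 * log2(0.7710)
= -(-0.4870) - (-0.2893)
= 0.7763

0.7763


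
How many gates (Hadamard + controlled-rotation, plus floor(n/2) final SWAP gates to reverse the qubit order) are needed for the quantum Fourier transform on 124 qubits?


Hadamard gates: 124
Controlled rotations: n*(n-1)/2 = 124*123/2 = 7626
SWAP gates: floor(n/2) = floor(124/2) = 62
Total = 124 + 7626 + 62
= 7812

7812


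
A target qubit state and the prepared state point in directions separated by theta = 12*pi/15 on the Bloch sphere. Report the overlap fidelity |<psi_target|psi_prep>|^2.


For states separated by angle theta on Bloch sphere:
F = cos^2(theta/2)
theta = 12*pi/15 = 2.5133
theta/2 = 1.2566
cos(theta/2) = 0.3090
F = 0.0955

0.0955


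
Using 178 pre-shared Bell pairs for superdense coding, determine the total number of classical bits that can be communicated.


Superdense coding allows 2 classical bits per shared entangled pair.
178 pair(s) -> 2 * 178 = 356 classical bits

356


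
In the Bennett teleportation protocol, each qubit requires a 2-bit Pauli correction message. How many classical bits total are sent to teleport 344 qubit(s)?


Quantum teleportation requires 2 classical bits per qubit teleported.
344 qubit(s) -> 2 * 344 = 688 classical bits

688


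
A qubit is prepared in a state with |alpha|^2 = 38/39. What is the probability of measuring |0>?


|alpha|^2 = 38/39 = 0.9744
|beta|^2 = 1 - 38/39 = 1/39 = 0.0256
P(|0>) = |alpha|^2 = 0.9744

0.9744


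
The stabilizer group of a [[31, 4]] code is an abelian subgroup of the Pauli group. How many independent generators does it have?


For an [[n,k]] stabilizer code:
Number of stabilizer generators = n - k
= 31 - 4
= 27

27


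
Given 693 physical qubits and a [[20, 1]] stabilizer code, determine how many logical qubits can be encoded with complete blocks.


Each code block uses 20 physical qubits for 1 logical qubit(s).
Number of complete blocks = floor(693 / 20) = 34
Logical qubits = 34 * 1
= 34

34


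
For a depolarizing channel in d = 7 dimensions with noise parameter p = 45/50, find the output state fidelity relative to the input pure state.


F = (1-p) + p/d
= (1 - 0.9000) + 0.9000/7
= 0.1000 + 0.1286
= 0.2286

0.2286


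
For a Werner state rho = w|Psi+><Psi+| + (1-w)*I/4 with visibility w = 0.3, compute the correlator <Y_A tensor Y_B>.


|Psi+> = (|01> + |10>)/sqrt(2)
For the pure Bell state, <Y_A Y_B> = +1 (Bell-state Pauli correlator).
The maximally-mixed part I/4 has tr(I/4 * P tensor P) = 0 for any traceless Pauli P.
So <Y_A Y_B>_rho = w * (+1) + (1 - w) * 0
= 0.3 * (+1)
= 0.3000

0.3000


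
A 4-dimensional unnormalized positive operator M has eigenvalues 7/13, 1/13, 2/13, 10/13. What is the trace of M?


tr(M) = sum of eigenvalues
= 7/13 + 1/13 + 2/13 + 10/13
= 20/13
= 1.5385

1.5385


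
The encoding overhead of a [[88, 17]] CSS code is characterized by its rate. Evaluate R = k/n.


Code rate R = k/n
= 17/88
= 0.1932

0.1932


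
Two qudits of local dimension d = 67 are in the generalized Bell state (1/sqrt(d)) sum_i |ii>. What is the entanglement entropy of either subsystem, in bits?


For a maximally entangled state in d x d:
S = log2(d) = log2(67)
= 6.0661

6.0661


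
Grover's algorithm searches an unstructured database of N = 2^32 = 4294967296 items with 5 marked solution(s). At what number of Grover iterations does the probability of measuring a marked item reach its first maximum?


After j Grover iterations the success probability is P(j) = sin^2((2j+1)*theta), where sin(theta) = sqrt(k/N).
N = 2^32 = 4294967296, k = 5
sin(theta) = sqrt(k/N) = 3.41196896e-05
theta = arcsin(sqrt(k/N)) = 3.41196896e-05 rad
P(j) reaches its first maximum when (2j+1)*theta is as close as possible to pi/2, i.e. j = round(pi/(4*theta) - 1/2).
pi/(4*theta) - 1/2 = 23018.4129
(For comparison, the common estimate pi/4 * sqrt(N/k) = 23018.9129; the exact maximiser is used here.)
Optimal iterations = 23018

23018


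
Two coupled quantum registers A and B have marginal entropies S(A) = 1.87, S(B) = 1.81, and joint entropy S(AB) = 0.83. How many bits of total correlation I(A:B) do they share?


I(A:B) = S(A) + S(B) - S(AB)
= 1.87 + 1.81 - 0.83
= 2.8500

2.8500


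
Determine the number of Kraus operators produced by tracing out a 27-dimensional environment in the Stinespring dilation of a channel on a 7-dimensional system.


Tracing out the environment in an orthonormal basis {|i>_E} gives Kraus operators K_i = <i|_E U |0>_E.
Number of Kraus operators = dim(H_env) = d_env
= 27

27


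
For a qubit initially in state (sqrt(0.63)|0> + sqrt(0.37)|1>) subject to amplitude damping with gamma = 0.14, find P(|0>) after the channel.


For amplitude damping with parameter gamma on state sqrt(a)|0> + sqrt(b)|1>:
alpha^2 = 0.63, beta^2 = 0.37
P(|0>) = alpha^2 + gamma * beta^2
= 0.63 + 0.14 * 0.37
= 0.63 + 0.0518
= 0.6818

0.6818


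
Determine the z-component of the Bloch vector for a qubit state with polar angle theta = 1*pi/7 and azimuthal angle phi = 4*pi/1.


theta = 0.4488, phi = 12.5664
r_z = cos(theta) = 0.9010

0.9010


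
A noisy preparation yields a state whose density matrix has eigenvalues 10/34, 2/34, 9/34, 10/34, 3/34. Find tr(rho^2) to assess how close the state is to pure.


tr(rho^2) = sum of eigenvalues squared
= (10/34)^2 + (2/34)^2 + (9/34)^2 + (10/34)^2 + (3/34)^2
= (100 + 4 + 81 + 100 + 9) / 1156
= 294/1156
= 0.2543

0.2543


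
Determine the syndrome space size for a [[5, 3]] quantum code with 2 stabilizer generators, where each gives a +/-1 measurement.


Each stabilizer generator gives a binary (+1 or -1) measurement outcome.
With 2 independent generators:
Total syndromes = 2^2
= 4

4


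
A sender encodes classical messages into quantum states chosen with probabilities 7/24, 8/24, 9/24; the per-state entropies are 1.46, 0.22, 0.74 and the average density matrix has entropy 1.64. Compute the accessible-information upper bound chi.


chi = S(rho) - sum_i p_i * S(rho_i)
Weighted entropy = 7/24 * 1.46 + 8/24 * 0.22 + 9/24 * 0.74
= 0.7767
chi = 1.64 - 0.7767
= 0.8633

0.8633


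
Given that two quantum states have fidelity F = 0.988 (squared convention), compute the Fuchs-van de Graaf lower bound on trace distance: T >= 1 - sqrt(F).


Fuchs-van de Graaf (squared-fidelity convention): 1 - sqrt(F) <= T <= sqrt(1 - F).
Lower bound: T >= 1 - sqrt(F)
sqrt(F) = sqrt(0.988) = 0.9940
T >= 1 - 0.9940
T >= 0.0060

0.0060


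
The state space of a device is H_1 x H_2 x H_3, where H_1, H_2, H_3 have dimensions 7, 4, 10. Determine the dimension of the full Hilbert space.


dim(H_1 x H_2 x H_3) = 7 * 4 * 10
= 28 * 10
= 280

280


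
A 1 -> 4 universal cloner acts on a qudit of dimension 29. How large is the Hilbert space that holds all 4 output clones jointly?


Output space = H^(tensor 4) where dim(H) = 29
dim = 29^4
= 841 (after 2 factors)
= 24389 (after 3 factors)
= 707281 (after 4 factors)
= 707281

707281


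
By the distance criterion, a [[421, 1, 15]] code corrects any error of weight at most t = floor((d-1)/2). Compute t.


Code parameters: [[421, 1, 15]], distance d = 15.
Number of correctable errors = floor((d-1)/2)
= floor((15 - 1)/2)
= floor(14/2)
= 7

7


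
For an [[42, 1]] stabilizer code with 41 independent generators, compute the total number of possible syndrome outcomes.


Each stabilizer generator gives a binary (+1 or -1) measurement outcome.
With 41 independent generators:
Total syndromes = 2^41
= 2199023255552

2199023255552


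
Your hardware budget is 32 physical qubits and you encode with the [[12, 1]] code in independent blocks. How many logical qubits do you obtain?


Each code block uses 12 physical qubits for 1 logical qubit(s).
Number of complete blocks = floor(32 / 12) = 2
Logical qubits = 2 * 1
= 2

2


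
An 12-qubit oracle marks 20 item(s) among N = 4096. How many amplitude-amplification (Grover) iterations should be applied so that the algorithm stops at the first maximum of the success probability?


After j Grover iterations the success probability is P(j) = sin^2((2j+1)*theta), where sin(theta) = sqrt(k/N).
N = 2^12 = 4096, k = 20
sin(theta) = sqrt(k/N) = 0.0698771243
theta = arcsin(sqrt(k/N)) = 0.06993411576 rad
P(j) reaches its first maximum when (2j+1)*theta is as close as possible to pi/2, i.e. j = round(pi/(4*theta) - 1/2).
pi/(4*theta) - 1/2 = 10.7305
(For comparison, the common estimate pi/4 * sqrt(N/k) = 11.2397; the exact maximiser is used here.)
Optimal iterations = 11

11


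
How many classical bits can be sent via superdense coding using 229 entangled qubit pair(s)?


Superdense coding allows 2 classical bits per shared entangled pair.
229 pair(s) -> 2 * 229 = 458 classical bits

458


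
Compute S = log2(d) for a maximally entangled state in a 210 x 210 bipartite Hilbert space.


For a maximally entangled state in d x d:
S = log2(d) = log2(210)
= 7.7142

7.7142


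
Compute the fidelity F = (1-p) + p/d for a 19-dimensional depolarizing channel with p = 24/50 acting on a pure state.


F = (1-p) + p/d
= (1 - 0.4800) + 0.4800/19
= 0.5200 + 0.0253
= 0.5453

0.5453


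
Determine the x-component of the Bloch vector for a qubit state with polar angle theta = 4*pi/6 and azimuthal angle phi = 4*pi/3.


theta = 2.0944, phi = 4.1888
r_x = sin(theta)*cos(phi) = 0.8660 * -0.5000
r_x = -0.4330

-0.4330


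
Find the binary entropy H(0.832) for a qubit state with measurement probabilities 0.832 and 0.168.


S = -p*log2(p) - (1-p)*log2(1-p)
p = 0.8320, 1-p = 0.1680
= -0.8320 * log2(0.8320) - 0.1680 * log2(0.1680)
= -(-0.2208) - (-0.4323)
= 0.6531

0.6531


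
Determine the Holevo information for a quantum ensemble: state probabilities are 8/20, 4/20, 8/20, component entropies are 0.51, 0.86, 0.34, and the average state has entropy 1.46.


chi = S(rho) - sum_i p_i * S(rho_i)
Weighted entropy = 8/20 * 0.51 + 4/20 * 0.86 + 8/20 * 0.34
= 0.5120
chi = 1.46 - 0.5120
= 0.9480

0.9480


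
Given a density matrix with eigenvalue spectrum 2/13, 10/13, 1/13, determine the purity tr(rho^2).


tr(rho^2) = sum of eigenvalues squared
= (2/13)^2 + (10/13)^2 + (1/13)^2
= (4 + 100 + 1) / 169
= 105/169
= 0.6213

0.6213


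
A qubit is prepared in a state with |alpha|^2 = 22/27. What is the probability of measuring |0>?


|alpha|^2 = 22/27 = 0.8148
|beta|^2 = 1 - 22/27 = 5/27 = 0.1852
P(|0>) = |alpha|^2 = 0.8148

0.8148


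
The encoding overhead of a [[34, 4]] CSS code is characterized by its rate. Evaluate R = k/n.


Code rate R = k/n
= 4/34
= 0.1176

0.1176


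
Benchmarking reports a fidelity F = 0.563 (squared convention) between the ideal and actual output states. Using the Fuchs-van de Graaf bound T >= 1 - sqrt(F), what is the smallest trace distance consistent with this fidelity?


Fuchs-van de Graaf (squared-fidelity convention): 1 - sqrt(F) <= T <= sqrt(1 - F).
Lower bound: T >= 1 - sqrt(F)
sqrt(F) = sqrt(0.563) = 0.7503
T >= 1 - 0.7503
T >= 0.2497

0.2497


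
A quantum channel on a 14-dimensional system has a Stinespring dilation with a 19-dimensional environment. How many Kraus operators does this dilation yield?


Tracing out the environment in an orthonormal basis {|i>_E} gives Kraus operators K_i = <i|_E U |0>_E.
Number of Kraus operators = dim(H_env) = d_env
= 19

19


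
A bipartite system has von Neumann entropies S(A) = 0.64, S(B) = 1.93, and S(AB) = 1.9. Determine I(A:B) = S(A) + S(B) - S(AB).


I(A:B) = S(A) + S(B) - S(AB)
= 0.64 + 1.93 - 1.9
= 0.6700

0.6700


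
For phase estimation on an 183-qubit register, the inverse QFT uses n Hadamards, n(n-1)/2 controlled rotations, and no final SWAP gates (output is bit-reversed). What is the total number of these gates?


Hadamard gates: 183
Controlled rotations: n*(n-1)/2 = 183*182/2 = 16653
SWAP gates: 0 (omitted)
Total = 183 + 16653
= 16836

16836


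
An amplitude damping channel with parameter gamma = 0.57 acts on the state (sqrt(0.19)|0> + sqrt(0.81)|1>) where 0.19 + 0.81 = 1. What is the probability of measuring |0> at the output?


For amplitude damping with parameter gamma on state sqrt(a)|0> + sqrt(b)|1>:
alpha^2 = 0.19, beta^2 = 0.81
P(|0>) = alpha^2 + gamma * beta^2
= 0.19 + 0.57 * 0.81
= 0.19 + 0.4617
= 0.6517

0.6517


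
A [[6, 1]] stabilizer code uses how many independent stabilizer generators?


For an [[n,k]] stabilizer code:
Number of stabilizer generators = n - k
= 6 - 1
= 5

5


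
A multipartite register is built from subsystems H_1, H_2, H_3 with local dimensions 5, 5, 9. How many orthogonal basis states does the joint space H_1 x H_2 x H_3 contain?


dim(H_1 x H_2 x H_3) = 5 * 5 * 9
= 25 * 9
= 225

225


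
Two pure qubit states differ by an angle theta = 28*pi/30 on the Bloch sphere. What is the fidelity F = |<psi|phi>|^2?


For states separated by angle theta on Bloch sphere:
F = cos^2(theta/2)
theta = 28*pi/30 = 2.9322
theta/2 = 1.4661
cos(theta/2) = 0.1045
F = 0.0109

0.0109


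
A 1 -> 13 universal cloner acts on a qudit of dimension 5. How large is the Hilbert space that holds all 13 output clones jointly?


Output space = H^(tensor 13) where dim(H) = 5
dim = 5^13
= 25 (after 2 factors)
= 125 (after 3 factors)
= 625 (after 4 factors)
= 3125 (after 5 factors)
= 15625 (after 6 factors)
= 78125 (after 7 factors)
= 390625 (after 8 factors)
= 1953125 (after 9 factors)
= 9765625 (after 10 factors)
= 48828125 (after 11 factors)
= 244140625 (after 12 factors)
= 1220703125 (after 13 factors)
= 1220703125

1220703125


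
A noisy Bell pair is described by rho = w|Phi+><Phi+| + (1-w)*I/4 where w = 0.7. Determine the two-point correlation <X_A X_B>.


|Phi+> = (|00> + |11>)/sqrt(2)
For the pure Bell state, <X_A X_B> = +1 (Bell-state Pauli correlator).
The maximally-mixed part I/4 has tr(I/4 * P tensor P) = 0 for any traceless Pauli P.
So <X_A X_B>_rho = w * (+1) + (1 - w) * 0
= 0.7 * (+1)
= 0.7000

0.7000


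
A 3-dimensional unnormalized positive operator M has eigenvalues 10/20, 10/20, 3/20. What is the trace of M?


tr(M) = sum of eigenvalues
= 10/20 + 10/20 + 3/20
= 23/20
= 1.1500

1.1500


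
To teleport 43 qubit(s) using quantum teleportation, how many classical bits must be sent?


Quantum teleportation requires 2 classical bits per qubit teleported.
43 qubit(s) -> 2 * 43 = 86 classical bits

86


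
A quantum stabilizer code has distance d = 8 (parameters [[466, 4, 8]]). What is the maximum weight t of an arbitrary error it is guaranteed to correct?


Code parameters: [[466, 4, 8]], distance d = 8.
Number of correctable errors = floor((d-1)/2)
= floor((8 - 1)/2)
= floor(7/2)
= 3

3


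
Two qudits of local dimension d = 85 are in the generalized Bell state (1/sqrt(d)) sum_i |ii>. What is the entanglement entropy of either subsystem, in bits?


For a maximally entangled state in d x d:
S = log2(d) = log2(85)
= 6.4094

6.4094


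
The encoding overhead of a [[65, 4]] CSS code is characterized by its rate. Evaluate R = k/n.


Code rate R = k/n
= 4/65
= 0.0615

0.0615


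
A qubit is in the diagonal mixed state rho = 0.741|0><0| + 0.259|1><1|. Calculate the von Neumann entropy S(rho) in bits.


S = -p*log2(p) - (1-p)*log2(1-p)
p = 0.7410, 1-p = 0.2590
= -0.7410 * log2(0.7410) - 0.2590 * log2(0.2590)
= -(-0.3204) - (-0.5048)
= 0.8252

0.8252


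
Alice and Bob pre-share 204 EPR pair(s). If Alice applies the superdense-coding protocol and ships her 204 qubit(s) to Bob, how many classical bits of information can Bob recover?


Superdense coding allows 2 classical bits per shared entangled pair.
204 pair(s) -> 2 * 204 = 408 classical bits

408


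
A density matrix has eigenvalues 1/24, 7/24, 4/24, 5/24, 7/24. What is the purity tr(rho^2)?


tr(rho^2) = sum of eigenvalues squared
= (1/24)^2 + (7/24)^2 + (4/24)^2 + (5/24)^2 + (7/24)^2
= (1 + 49 + 16 + 25 + 49) / 576
= 140/576
= 0.2431

0.2431


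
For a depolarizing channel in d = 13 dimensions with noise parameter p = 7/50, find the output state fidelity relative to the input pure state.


F = (1-p) + p/d
= (1 - 0.1400) + 0.1400/13
= 0.8600 + 0.0108
= 0.8708

0.8708


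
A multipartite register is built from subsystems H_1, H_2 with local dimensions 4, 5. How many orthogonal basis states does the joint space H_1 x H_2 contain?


dim(H_1 x H_2) = 4 * 5
= 20

20


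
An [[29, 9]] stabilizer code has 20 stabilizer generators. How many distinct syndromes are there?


Each stabilizer generator gives a binary (+1 or -1) measurement outcome.
With 20 independent generators:
Total syndromes = 2^20
= 1048576

1048576


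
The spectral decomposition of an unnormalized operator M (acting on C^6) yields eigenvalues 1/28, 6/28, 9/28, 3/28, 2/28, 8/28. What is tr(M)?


tr(M) = sum of eigenvalues
= 1/28 + 6/28 + 9/28 + 3/28 + 2/28 + 8/28
= 29/28
= 1.0357

1.0357


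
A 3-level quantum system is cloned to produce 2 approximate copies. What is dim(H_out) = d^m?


Output space = H^(tensor 2) where dim(H) = 3
dim = 3^2
= 9

9


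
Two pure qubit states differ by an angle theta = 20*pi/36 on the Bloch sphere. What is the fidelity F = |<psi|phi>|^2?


For states separated by angle theta on Bloch sphere:
F = cos^2(theta/2)
theta = 20*pi/36 = 1.7453
theta/2 = 0.8727
cos(theta/2) = 0.6428
F = 0.4132

0.4132


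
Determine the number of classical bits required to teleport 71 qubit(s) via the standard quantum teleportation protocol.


Quantum teleportation requires 2 classical bits per qubit teleported.
71 qubit(s) -> 2 * 71 = 142 classical bits

142


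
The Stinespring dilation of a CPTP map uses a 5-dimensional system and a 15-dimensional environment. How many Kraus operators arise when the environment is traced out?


Tracing out the environment in an orthonormal basis {|i>_E} gives Kraus operators K_i = <i|_E U |0>_E.
Number of Kraus operators = dim(H_env) = d_env
= 15

15


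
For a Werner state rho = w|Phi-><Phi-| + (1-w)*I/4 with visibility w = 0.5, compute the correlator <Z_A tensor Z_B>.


|Phi-> = (|00> - |11>)/sqrt(2)
For the pure Bell state, <Z_A Z_B> = +1 (Bell-state Pauli correlator).
The maximally-mixed part I/4 has tr(I/4 * P tensor P) = 0 for any traceless Pauli P.
So <Z_A Z_B>_rho = w * (+1) + (1 - w) * 0
= 0.5 * (+1)
= 0.5000

0.5000


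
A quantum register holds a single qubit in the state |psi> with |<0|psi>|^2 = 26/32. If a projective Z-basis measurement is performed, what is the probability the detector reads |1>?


|alpha|^2 = 26/32 = 0.8125
|beta|^2 = 1 - 26/32 = 6/32 = 0.1875
P(|1>) = |beta|^2 = 0.1875

0.1875


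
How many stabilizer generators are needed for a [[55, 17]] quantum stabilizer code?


For an [[n,k]] stabilizer code:
Number of stabilizer generators = n - k
= 55 - 17
= 38

38


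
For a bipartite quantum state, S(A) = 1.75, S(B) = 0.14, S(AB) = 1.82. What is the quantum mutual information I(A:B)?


I(A:B) = S(A) + S(B) - S(AB)
= 1.75 + 0.14 - 1.82
= 0.0700

0.0700


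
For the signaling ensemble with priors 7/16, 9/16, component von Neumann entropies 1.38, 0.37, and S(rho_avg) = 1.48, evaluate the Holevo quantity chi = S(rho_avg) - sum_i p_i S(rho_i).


chi = S(rho) - sum_i p_i * S(rho_i)
Weighted entropy = 7/16 * 1.38 + 9/16 * 0.37
= 0.8119
chi = 1.48 - 0.8119
= 0.6681

0.6681


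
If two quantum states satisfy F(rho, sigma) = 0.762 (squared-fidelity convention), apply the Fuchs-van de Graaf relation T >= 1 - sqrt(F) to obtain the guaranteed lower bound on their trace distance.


Fuchs-van de Graaf (squared-fidelity convention): 1 - sqrt(F) <= T <= sqrt(1 - F).
Lower bound: T >= 1 - sqrt(F)
sqrt(F) = sqrt(0.762) = 0.8729
T >= 1 - 0.8729
T >= 0.1271

0.1271


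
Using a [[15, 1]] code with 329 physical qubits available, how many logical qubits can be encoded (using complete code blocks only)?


Each code block uses 15 physical qubits for 1 logical qubit(s).
Number of complete blocks = floor(329 / 15) = 21
Logical qubits = 21 * 1
= 21

21


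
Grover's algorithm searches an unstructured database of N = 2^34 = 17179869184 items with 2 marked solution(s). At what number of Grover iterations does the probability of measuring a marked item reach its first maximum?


After j Grover iterations the success probability is P(j) = sin^2((2j+1)*theta), where sin(theta) = sqrt(k/N).
N = 2^34 = 17179869184, k = 2
sin(theta) = sqrt(k/N) = 1.078959322e-05
theta = arcsin(sqrt(k/N)) = 1.078959322e-05 rad
P(j) reaches its first maximum when (2j+1)*theta is as close as possible to pi/2, i.e. j = round(pi/(4*theta) - 1/2).
pi/(4*theta) - 1/2 = 72791.6941
(For comparison, the common estimate pi/4 * sqrt(N/k) = 72792.1941; the exact maximiser is used here.)
Optimal iterations = 72792

72792


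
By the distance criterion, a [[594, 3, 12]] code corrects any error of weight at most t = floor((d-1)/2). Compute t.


Code parameters: [[594, 3, 12]], distance d = 12.
Number of correctable errors = floor((d-1)/2)
= floor((12 - 1)/2)
= floor(11/2)
= 5

5


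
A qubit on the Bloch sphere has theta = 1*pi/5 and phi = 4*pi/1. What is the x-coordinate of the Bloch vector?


theta = 0.6283, phi = 12.5664
r_x = sin(theta)*cos(phi) = 0.5878 * 1.0000
r_x = 0.5878

0.5878


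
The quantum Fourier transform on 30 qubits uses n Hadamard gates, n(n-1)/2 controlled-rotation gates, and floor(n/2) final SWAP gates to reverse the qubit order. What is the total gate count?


Hadamard gates: 30
Controlled rotations: n*(n-1)/2 = 30*29/2 = 435
SWAP gates: floor(n/2) = floor(30/2) = 15
Total = 30 + 435 + 15
= 480

480


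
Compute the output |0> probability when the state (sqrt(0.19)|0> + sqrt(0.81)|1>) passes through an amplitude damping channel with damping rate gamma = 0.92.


For amplitude damping with parameter gamma on state sqrt(a)|0> + sqrt(b)|1>:
alpha^2 = 0.19, beta^2 = 0.81
P(|0>) = alpha^2 + gamma * beta^2
= 0.19 + 0.92 * 0.81
= 0.19 + 0.7452
= 0.9352

0.9352


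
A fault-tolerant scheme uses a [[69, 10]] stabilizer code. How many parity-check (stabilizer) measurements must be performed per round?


For an [[n,k]] stabilizer code:
Number of stabilizer generators = n - k
= 69 - 10
= 59

59


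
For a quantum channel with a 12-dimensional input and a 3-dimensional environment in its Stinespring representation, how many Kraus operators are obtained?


Tracing out the environment in an orthonormal basis {|i>_E} gives Kraus operators K_i = <i|_E U |0>_E.
Number of Kraus operators = dim(H_env) = d_env
= 3

3


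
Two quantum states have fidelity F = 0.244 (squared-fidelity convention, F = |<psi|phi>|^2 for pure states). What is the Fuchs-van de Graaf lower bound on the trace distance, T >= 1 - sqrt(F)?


Fuchs-van de Graaf (squared-fidelity convention): 1 - sqrt(F) <= T <= sqrt(1 - F).
Lower bound: T >= 1 - sqrt(F)
sqrt(F) = sqrt(0.244) = 0.4940
T >= 1 - 0.4940
T >= 0.5060

0.5060


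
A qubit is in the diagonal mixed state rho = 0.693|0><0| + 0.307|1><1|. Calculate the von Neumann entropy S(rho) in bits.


S = -p*log2(p) - (1-p)*log2(1-p)
p = 0.6930, 1-p = 0.3070
= -0.6930 * log2(0.6930) - 0.3070 * log2(0.3070)
= -(-0.3666) - (-0.5230)
= 0.8897

0.8897


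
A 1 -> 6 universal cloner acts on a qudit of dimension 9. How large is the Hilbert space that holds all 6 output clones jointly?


Output space = H^(tensor 6) where dim(H) = 9
dim = 9^6
= 81 (after 2 factors)
= 729 (after 3 factors)
= 6561 (after 4 factors)
= 59049 (after 5 factors)
= 531441 (after 6 factors)
= 531441

531441


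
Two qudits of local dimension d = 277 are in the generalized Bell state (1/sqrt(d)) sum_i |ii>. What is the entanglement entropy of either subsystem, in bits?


For a maximally entangled state in d x d:
S = log2(d) = log2(277)
= 8.1137

8.1137


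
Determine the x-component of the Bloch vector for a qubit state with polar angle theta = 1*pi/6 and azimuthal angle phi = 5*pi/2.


theta = 0.5236, phi = 7.8540
r_x = sin(theta)*cos(phi) = 0.5000 * 0.0000
r_x = 0.0000

0.0000


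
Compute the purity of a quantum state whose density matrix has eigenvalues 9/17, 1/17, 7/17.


tr(rho^2) = sum of eigenvalues squared
= (9/17)^2 + (1/17)^2 + (7/17)^2
= (81 + 1 + 49) / 289
= 131/289
= 0.4533

0.4533


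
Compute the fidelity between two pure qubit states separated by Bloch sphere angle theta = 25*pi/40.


For states separated by angle theta on Bloch sphere:
F = cos^2(theta/2)
theta = 25*pi/40 = 1.9635
theta/2 = 0.9817
cos(theta/2) = 0.5556
F = 0.3087

0.3087


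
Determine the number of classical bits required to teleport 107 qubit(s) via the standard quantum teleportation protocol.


Quantum teleportation requires 2 classical bits per qubit teleported.
107 qubit(s) -> 2 * 107 = 214 classical bits

214


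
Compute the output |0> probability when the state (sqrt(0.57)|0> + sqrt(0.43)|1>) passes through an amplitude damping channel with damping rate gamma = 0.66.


For amplitude damping with parameter gamma on state sqrt(a)|0> + sqrt(b)|1>:
alpha^2 = 0.57, beta^2 = 0.43
P(|0>) = alpha^2 + gamma * beta^2
= 0.57 + 0.66 * 0.43
= 0.57 + 0.2838
= 0.8538

0.8538


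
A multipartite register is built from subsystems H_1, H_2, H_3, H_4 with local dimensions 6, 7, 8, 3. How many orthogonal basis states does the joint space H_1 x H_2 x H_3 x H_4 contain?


dim(H_1 x H_2 x H_3 x H_4) = 6 * 7 * 8 * 3
= 42 * 8 * 3
= 336 * 3
= 1008

1008


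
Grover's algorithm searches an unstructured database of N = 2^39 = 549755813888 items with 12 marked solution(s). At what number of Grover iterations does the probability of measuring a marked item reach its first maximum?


After j Grover iterations the success probability is P(j) = sin^2((2j+1)*theta), where sin(theta) = sqrt(k/N).
N = 2^39 = 549755813888, k = 12
sin(theta) = sqrt(k/N) = 4.672030912e-06
theta = arcsin(sqrt(k/N)) = 4.672030912e-06 rad
P(j) reaches its first maximum when (2j+1)*theta is as close as possible to pi/2, i.e. j = round(pi/(4*theta) - 1/2).
pi/(4*theta) - 1/2 = 168105.8713
(For comparison, the common estimate pi/4 * sqrt(N/k) = 168106.3713; the exact maximiser is used here.)
Optimal iterations = 168106

168106


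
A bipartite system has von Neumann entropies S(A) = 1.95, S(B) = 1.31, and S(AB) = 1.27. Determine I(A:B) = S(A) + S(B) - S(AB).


I(A:B) = S(A) + S(B) - S(AB)
= 1.95 + 1.31 - 1.27
= 1.9900

1.9900


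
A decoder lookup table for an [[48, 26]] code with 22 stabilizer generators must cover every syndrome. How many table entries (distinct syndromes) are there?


Each stabilizer generator gives a binary (+1 or -1) measurement outcome.
With 22 independent generators:
Total syndromes = 2^22
= 4194304

4194304


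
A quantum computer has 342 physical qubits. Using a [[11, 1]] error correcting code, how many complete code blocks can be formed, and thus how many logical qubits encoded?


Each code block uses 11 physical qubits for 1 logical qubit(s).
Number of complete blocks = floor(342 / 11) = 31
Logical qubits = 31 * 1
= 31

31


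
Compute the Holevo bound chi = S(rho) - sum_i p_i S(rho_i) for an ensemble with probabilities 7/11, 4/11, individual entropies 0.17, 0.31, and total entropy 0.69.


chi = S(rho) - sum_i p_i * S(rho_i)
Weighted entropy = 7/11 * 0.17 + 4/11 * 0.31
= 0.2209
chi = 0.69 - 0.2209
= 0.4691

0.4691


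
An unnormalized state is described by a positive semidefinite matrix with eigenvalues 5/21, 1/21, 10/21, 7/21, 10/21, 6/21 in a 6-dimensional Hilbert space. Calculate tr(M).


tr(M) = sum of eigenvalues
= 5/21 + 1/21 + 10/21 + 7/21 + 10/21 + 6/21
= 39/21
= 1.8571

1.8571


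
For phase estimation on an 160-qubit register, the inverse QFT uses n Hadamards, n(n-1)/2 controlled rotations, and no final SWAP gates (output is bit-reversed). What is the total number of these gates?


Hadamard gates: 160
Controlled rotations: n*(n-1)/2 = 160*159/2 = 12720
SWAP gates: 0 (omitted)
Total = 160 + 12720
= 12880

12880


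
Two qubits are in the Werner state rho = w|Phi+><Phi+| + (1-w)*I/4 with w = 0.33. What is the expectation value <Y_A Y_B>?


|Phi+> = (|00> + |11>)/sqrt(2)
For the pure Bell state, <Y_A Y_B> = -1 (Bell-state Pauli correlator).
The maximally-mixed part I/4 has tr(I/4 * P tensor P) = 0 for any traceless Pauli P.
So <Y_A Y_B>_rho = w * (-1) + (1 - w) * 0
= 0.33 * (-1)
= -0.3300

-0.3300


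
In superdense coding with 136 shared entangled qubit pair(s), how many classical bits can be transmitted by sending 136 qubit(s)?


Superdense coding allows 2 classical bits per shared entangled pair.
136 pair(s) -> 2 * 136 = 272 classical bits

272


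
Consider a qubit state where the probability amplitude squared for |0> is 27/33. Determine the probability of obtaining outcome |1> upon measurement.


|alpha|^2 = 27/33 = 0.8182
|beta|^2 = 1 - 27/33 = 6/33 = 0.1818
P(|1>) = |beta|^2 = 0.1818

0.1818


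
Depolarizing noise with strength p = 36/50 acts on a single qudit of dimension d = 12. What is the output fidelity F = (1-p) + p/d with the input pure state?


F = (1-p) + p/d
= (1 - 0.7200) + 0.7200/12
= 0.2800 + 0.0600
= 0.3400

0.3400


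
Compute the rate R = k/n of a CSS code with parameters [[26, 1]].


Code rate R = k/n
= 1/26
= 0.0385

0.0385


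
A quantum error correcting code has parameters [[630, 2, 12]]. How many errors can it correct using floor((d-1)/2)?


Code parameters: [[630, 2, 12]], distance d = 12.
Number of correctable errors = floor((d-1)/2)
= floor((12 - 1)/2)
= floor(11/2)
= 5

5


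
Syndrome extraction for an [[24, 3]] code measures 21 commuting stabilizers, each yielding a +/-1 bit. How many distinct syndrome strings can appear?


Each stabilizer generator gives a binary (+1 or -1) measurement outcome.
With 21 independent generators:
Total syndromes = 2^21
= 2097152

2097152


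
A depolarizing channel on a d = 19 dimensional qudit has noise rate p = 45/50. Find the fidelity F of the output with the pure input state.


F = (1-p) + p/d
= (1 - 0.9000) + 0.9000/19
= 0.1000 + 0.0474
= 0.1474

0.1474


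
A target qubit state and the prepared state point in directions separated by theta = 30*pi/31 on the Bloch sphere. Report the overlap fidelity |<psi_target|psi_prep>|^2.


For states separated by angle theta on Bloch sphere:
F = cos^2(theta/2)
theta = 30*pi/31 = 3.0403
theta/2 = 1.5201
cos(theta/2) = 0.0506
F = 0.0026

0.0026


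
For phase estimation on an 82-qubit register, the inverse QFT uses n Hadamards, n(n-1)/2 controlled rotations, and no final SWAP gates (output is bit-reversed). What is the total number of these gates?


Hadamard gates: 82
Controlled rotations: n*(n-1)/2 = 82*81/2 = 3321
SWAP gates: 0 (omitted)
Total = 82 + 3321
= 3403

3403


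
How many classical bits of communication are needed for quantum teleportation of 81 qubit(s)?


Quantum teleportation requires 2 classical bits per qubit teleported.
81 qubit(s) -> 2 * 81 = 162 classical bits

162


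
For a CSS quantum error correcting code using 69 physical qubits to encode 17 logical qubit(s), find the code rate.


Code rate R = k/n
= 17/69
= 0.2464

0.2464


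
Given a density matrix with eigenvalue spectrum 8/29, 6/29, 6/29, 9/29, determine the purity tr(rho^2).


tr(rho^2) = sum of eigenvalues squared
= (8/29)^2 + (6/29)^2 + (6/29)^2 + (9/29)^2
= (64 + 36 + 36 + 81) / 841
= 217/841
= 0.2580

0.2580


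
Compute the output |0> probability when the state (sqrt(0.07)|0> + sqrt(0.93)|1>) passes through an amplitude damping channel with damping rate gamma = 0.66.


For amplitude damping with parameter gamma on state sqrt(a)|0> + sqrt(b)|1>:
alpha^2 = 0.07, beta^2 = 0.93
P(|0>) = alpha^2 + gamma * beta^2
= 0.07 + 0.66 * 0.93
= 0.07 + 0.6138
= 0.6838

0.6838


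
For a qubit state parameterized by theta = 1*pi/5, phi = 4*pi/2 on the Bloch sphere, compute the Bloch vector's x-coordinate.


theta = 0.6283, phi = 6.2832
r_x = sin(theta)*cos(phi) = 0.5878 * 1.0000
r_x = 0.5878

0.5878
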